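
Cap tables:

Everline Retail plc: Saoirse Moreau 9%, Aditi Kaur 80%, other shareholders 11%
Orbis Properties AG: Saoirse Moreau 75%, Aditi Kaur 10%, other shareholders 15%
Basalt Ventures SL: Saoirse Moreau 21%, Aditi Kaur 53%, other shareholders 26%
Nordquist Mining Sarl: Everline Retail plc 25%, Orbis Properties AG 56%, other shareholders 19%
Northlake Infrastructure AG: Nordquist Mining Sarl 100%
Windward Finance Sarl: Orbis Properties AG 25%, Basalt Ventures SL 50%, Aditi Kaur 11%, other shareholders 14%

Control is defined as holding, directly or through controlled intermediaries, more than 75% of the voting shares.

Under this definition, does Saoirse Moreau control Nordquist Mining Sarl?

No

Saoirse's largest direct stake is 75% in Orbis, which does not meet the threshold, so Saoirse controls no company.
Neither Saoirse nor any entity Saoirse controls holds any voting interest in Nordquist.
So Saoirse does not control Nordquist.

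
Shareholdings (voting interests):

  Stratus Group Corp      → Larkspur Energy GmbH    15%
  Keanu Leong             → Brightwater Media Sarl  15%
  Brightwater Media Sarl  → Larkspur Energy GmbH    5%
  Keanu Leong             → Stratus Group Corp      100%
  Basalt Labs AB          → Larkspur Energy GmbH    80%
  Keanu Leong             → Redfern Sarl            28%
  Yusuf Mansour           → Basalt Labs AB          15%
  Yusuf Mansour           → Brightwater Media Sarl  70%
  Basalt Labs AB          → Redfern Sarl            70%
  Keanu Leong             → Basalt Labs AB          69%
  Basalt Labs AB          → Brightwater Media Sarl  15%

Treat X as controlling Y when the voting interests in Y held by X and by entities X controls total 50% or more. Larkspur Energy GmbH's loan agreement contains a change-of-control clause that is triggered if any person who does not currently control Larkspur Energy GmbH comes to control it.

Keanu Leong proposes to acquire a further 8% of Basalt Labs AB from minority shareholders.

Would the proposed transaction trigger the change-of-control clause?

No

The purchase changes only Keanu's holdings, so Keanu is the only person who could newly come to control Larkspur.
Keanu holds 100% of Stratus, so Keanu controls Stratus.
Keanu holds 69% of Basalt, so Keanu controls Basalt.
Stratus and Basalt together hold 15% + 80% = 95% of Larkspur, so Keanu controls Larkspur.
So Keanu already controls Larkspur before the transaction.
After the purchase, Keanu's direct stake in Basalt rises to 69% + 8% = 77%.
Keanu controlled Larkspur already, so this is not a new person acquiring control; every other person's position is unchanged or reduced.
No new person acquires control, so the clause is not triggered.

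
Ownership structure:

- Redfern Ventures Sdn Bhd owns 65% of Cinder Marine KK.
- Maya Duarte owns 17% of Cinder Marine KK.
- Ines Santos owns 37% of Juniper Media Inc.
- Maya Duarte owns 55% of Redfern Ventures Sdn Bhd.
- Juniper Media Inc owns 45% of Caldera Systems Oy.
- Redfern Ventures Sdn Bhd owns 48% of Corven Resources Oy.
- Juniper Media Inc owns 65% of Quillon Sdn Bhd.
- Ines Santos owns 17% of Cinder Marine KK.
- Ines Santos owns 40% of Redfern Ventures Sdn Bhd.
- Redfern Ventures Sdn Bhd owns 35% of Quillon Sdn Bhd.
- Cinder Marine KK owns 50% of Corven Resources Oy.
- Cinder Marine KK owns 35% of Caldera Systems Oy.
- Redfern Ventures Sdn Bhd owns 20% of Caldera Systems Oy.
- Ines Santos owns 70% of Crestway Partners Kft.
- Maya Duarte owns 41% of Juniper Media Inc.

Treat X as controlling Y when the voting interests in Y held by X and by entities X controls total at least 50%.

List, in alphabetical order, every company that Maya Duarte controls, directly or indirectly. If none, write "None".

Maya holds 55% of Redfern, so Maya controls Redfern.
Maya and Redfern together hold 17% + 65% = 82% of Cinder, so Maya controls Cinder.
Cinder and Redfern together hold 35% + 20% = 55% of Caldera, so Maya controls Caldera.
Redfern and Cinder together hold 48% + 50% = 98% of Corven, so Maya controls Corven.
No other company's threshold is met.

Caldera Systems Oy, Cinder Marine KK, Corven Resources Oy, Redfern Ventures Sdn Bhd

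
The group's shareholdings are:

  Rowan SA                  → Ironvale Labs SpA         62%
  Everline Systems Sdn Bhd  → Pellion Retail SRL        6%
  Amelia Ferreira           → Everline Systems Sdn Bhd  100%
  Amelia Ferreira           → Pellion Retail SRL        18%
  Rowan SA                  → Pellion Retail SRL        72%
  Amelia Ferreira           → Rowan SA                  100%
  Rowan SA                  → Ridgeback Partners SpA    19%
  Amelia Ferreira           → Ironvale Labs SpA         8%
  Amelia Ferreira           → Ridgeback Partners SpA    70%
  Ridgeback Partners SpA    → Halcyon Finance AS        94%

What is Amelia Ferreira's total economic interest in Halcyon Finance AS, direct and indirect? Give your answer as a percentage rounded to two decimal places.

Amelia reaches Halcyon along 2 paths.
Via Rowan → Ridgeback: 100% × 19% × 94% = 17.86%.
Via Ridgeback: 70% × 94% = 65.8%.
Total: 17.86% + 65.8% = 83.66%.

83.66%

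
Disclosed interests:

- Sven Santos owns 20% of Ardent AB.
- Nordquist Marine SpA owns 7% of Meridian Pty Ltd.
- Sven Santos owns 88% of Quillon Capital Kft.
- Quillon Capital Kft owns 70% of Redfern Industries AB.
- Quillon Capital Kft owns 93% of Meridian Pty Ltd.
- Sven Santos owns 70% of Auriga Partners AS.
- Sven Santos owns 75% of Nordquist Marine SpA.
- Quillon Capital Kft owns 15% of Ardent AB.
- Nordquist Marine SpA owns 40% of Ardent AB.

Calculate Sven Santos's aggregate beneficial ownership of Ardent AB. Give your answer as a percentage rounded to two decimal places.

Sven reaches Ardent along 3 paths.
Via Quillon: 88% × 15% = 13.2%.
Via Nordquist: 75% × 40% = 30%.
Direct stake: 20% = 20%.
Total: 13.2% + 30% + 20% = 63.2%.
Rounded: 63.20%.

63.20%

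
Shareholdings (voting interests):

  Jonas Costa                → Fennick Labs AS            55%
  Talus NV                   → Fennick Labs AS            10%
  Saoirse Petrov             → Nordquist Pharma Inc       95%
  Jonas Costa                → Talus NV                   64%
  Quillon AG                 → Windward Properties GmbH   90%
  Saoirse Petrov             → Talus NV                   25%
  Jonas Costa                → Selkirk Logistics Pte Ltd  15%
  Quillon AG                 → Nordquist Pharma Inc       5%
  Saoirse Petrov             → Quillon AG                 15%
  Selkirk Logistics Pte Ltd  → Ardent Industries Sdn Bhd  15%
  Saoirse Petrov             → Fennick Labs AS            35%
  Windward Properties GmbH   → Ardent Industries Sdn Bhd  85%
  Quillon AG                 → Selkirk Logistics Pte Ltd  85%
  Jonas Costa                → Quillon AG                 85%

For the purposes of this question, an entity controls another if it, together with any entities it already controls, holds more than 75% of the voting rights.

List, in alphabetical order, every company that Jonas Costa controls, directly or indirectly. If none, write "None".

Jonas holds 85% of Quillon, so Jonas controls Quillon.
Quillon and Jonas together hold 85% + 15% = 100% of Selkirk, so Jonas controls Selkirk.
Quillon holds 90% of Windward, so Jonas controls Windward.
Selkirk and Windward together hold 15% + 85% = 100% of Ardent, so Jonas controls Ardent.
No other company's threshold is met.

Ardent Industries Sdn Bhd, Quillon AG, Selkirk Logistics Pte Ltd, Windward Properties GmbH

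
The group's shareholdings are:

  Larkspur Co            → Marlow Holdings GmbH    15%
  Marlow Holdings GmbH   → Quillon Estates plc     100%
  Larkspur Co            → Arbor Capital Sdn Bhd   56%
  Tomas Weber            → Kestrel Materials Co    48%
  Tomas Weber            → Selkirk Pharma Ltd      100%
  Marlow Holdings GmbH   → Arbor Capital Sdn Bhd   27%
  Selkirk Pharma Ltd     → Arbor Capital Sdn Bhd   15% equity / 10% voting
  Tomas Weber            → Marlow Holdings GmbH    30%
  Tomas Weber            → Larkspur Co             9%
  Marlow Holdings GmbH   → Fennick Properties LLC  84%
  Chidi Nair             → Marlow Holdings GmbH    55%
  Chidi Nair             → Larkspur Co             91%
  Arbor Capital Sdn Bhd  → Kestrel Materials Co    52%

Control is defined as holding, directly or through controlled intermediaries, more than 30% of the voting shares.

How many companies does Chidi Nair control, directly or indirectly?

Chidi holds 91% of Larkspur, so Chidi controls Larkspur.
Chidi and Larkspur together hold 55% + 15% = 70% of Marlow, so Chidi controls Marlow.
Larkspur and Marlow together hold 56% + 27% = 83% of Arbor, so Chidi controls Arbor.
Marlow holds 84% of Fennick, so Chidi controls Fennick.
Arbor holds 52% of Kestrel, so Chidi controls Kestrel.
Marlow holds 100% of Quillon, so Chidi controls Quillon.
No other company's threshold is met.
Chidi controls 6 companies.

6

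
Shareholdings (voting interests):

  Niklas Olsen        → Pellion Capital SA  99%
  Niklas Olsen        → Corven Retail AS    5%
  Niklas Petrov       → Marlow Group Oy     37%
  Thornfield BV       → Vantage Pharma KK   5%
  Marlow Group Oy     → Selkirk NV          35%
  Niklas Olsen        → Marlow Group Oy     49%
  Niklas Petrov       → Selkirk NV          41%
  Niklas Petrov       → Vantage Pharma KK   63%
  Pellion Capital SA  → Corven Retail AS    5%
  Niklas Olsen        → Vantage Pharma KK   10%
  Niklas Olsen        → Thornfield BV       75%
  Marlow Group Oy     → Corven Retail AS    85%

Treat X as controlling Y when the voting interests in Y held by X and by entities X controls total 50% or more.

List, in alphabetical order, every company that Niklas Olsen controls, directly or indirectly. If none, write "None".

Pellion Capital SA, Thornfield BV

Niklas Olsen holds 99% of Pellion, so Niklas Olsen controls Pellion.
Niklas Olsen holds 75% of Thornfield, so Niklas Olsen controls Thornfield.
No other company's threshold is met.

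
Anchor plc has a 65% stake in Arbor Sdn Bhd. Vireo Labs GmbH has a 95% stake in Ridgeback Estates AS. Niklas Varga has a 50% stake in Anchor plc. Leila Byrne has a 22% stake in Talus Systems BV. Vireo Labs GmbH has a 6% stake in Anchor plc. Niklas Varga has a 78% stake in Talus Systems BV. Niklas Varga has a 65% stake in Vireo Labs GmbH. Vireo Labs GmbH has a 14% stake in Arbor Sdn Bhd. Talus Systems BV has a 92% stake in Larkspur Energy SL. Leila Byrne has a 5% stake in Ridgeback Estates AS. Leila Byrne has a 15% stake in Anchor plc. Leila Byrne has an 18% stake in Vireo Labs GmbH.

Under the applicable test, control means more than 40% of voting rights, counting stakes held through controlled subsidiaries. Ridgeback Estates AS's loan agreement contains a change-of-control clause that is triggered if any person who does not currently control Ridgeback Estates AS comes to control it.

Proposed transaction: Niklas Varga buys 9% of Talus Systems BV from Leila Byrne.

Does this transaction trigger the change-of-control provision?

No

The purchase adds only to Niklas's holdings (Leila's stake shrinks), so Niklas is the only person who could newly come to control Ridgeback.
Niklas holds 65% of Vireo, so Niklas controls Vireo.
Vireo holds 95% of Ridgeback, so Niklas controls Ridgeback.
So Niklas already controls Ridgeback before the transaction.
After the purchase, Niklas's direct stake in Talus rises to 78% + 9% = 87%, and Leila's stake falls to 13%.
Niklas controlled Ridgeback already, so this is not a new person acquiring control; every other person's position is unchanged or reduced.
No new person acquires control, so the clause is not triggered.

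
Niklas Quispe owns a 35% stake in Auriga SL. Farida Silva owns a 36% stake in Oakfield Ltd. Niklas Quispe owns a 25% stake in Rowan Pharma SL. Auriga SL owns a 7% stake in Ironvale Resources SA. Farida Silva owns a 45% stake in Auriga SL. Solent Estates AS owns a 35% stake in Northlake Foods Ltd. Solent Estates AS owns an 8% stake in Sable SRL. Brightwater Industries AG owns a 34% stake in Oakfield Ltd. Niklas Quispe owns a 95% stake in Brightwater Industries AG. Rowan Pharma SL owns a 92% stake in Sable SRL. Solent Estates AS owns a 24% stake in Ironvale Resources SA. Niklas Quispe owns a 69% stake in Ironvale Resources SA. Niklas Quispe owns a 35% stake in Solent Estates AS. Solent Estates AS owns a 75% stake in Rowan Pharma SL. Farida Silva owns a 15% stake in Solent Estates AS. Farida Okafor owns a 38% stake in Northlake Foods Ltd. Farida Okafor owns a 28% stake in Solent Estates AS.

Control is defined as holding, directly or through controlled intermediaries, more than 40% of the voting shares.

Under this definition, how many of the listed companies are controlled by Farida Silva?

Farida Silva holds 45% of Auriga, so Farida Silva controls Auriga.
No other company's threshold is met.
Farida Silva controls 1 company.

1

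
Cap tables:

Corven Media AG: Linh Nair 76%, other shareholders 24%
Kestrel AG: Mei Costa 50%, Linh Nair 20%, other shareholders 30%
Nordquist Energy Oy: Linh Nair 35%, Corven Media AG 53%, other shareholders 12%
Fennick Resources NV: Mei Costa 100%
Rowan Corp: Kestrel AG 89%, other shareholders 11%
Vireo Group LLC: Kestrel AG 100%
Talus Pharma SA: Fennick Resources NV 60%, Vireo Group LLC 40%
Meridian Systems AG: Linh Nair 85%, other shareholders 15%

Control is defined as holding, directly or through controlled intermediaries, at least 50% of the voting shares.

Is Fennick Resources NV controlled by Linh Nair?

No

Linh holds 76% of Corven, so Linh controls Corven.
Linh and Corven together hold 35% + 53% = 88% of Nordquist, so Linh controls Nordquist.
Linh holds 85% of Meridian, so Linh controls Meridian.
Neither Linh nor any entity Linh controls holds any voting interest in Fennick.
So Linh does not control Fennick.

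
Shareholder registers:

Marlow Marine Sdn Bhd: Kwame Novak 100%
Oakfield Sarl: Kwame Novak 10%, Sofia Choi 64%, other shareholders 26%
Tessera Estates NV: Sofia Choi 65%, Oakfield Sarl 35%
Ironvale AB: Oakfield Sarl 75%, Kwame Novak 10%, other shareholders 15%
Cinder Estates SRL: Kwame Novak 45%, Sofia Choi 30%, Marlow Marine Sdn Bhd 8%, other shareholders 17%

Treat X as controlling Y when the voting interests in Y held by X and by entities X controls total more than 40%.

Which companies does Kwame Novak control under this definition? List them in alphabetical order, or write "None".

Cinder Estates SRL, Marlow Marine Sdn Bhd

Kwame holds 100% of Marlow, so Kwame controls Marlow.
Kwame and Marlow together hold 45% + 8% = 53% of Cinder, so Kwame controls Cinder.
No other company's threshold is met.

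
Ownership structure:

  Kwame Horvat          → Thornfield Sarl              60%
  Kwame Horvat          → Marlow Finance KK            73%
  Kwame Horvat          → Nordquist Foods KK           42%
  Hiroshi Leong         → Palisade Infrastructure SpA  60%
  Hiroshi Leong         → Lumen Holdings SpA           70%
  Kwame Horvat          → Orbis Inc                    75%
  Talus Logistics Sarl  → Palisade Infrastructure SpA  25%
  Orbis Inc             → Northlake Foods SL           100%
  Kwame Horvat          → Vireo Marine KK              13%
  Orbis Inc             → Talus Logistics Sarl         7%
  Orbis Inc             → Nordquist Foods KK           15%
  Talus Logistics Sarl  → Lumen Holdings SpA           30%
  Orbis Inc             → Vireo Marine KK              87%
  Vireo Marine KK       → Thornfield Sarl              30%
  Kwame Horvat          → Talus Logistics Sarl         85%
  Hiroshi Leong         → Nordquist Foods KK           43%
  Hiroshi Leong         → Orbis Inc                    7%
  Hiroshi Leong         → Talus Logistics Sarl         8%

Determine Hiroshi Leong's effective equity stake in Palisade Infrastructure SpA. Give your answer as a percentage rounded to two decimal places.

62.12%

Hiroshi reaches Palisade along 3 paths.
Via Talus: 8% × 25% = 2%.
Via Orbis → Talus: 7% × 7% × 25% = 0.1225%.
Direct stake: 60% = 60%.
Total: 2% + 0.1225% + 60% = 62.1225%.
Rounded: 62.12%.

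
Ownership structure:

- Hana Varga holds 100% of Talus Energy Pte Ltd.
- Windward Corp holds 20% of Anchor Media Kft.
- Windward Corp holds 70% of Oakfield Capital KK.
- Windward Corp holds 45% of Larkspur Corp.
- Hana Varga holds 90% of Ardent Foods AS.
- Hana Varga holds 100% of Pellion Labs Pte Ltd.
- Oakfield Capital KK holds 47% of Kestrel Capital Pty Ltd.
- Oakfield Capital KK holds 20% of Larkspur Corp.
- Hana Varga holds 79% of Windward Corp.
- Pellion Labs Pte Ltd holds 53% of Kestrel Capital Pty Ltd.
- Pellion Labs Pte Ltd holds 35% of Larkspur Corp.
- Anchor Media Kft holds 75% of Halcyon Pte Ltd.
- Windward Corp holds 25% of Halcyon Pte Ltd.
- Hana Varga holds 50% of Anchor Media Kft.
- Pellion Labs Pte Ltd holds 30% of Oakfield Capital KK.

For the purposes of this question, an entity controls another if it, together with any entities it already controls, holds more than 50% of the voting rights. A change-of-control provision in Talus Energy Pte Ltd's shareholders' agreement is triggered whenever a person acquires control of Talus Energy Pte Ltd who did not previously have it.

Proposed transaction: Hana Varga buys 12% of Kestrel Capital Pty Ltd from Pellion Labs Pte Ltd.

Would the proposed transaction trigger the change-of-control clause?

The purchase adds only to Hana's holdings (Pellion's stake shrinks), so Hana is the only person who could newly come to control Talus.
Hana holds 100% of Talus, so Hana controls Talus.
So Hana already controls Talus before the transaction.
After the purchase, Hana holds 12% of Kestrel directly, and Pellion's stake falls to 41%.
Hana controlled Talus already, so this is not a new person acquiring control; every other person's position is unchanged or reduced.
No new person acquires control, so the clause is not triggered.

No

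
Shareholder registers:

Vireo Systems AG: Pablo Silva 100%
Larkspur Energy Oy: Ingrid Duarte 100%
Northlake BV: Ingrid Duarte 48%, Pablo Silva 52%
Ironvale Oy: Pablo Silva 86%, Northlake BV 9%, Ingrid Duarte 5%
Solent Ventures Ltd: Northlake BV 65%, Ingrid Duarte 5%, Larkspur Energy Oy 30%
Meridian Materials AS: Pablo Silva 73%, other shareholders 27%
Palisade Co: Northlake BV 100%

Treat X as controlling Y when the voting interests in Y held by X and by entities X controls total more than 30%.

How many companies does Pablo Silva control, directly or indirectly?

6

Pablo holds 100% of Vireo, so Pablo controls Vireo.
Pablo holds 52% of Northlake, so Pablo controls Northlake.
Pablo and Northlake together hold 86% + 9% = 95% of Ironvale, so Pablo controls Ironvale.
Northlake holds 65% of Solent, so Pablo controls Solent.
Pablo holds 73% of Meridian, so Pablo controls Meridian.
Northlake holds 100% of Palisade, so Pablo controls Palisade.
No other company's threshold is met.
Pablo controls 6 companies.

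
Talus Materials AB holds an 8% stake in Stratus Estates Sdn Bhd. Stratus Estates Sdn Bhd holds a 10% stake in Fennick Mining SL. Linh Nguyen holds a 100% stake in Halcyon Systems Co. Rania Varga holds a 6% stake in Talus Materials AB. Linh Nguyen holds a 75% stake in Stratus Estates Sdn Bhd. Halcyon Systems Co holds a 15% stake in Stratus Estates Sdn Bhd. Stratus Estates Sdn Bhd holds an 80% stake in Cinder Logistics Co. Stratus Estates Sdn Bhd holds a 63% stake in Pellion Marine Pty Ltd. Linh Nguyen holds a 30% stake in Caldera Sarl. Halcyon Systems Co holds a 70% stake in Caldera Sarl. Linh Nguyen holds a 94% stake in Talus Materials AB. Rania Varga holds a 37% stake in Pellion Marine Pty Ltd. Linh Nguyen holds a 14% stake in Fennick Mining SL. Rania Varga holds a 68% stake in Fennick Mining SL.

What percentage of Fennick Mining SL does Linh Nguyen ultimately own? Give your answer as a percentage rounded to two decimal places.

Linh reaches Fennick along 4 paths.
Via Stratus: 75% × 10% = 7.5%.
Via Halcyon → Stratus: 100% × 15% × 10% = 1.5%.
Via Talus → Stratus: 94% × 8% × 10% = 0.752%.
Direct stake: 14% = 14%.
Total: 7.5% + 1.5% + 0.752% + 14% = 23.752%.
Rounded: 23.75%.

23.75%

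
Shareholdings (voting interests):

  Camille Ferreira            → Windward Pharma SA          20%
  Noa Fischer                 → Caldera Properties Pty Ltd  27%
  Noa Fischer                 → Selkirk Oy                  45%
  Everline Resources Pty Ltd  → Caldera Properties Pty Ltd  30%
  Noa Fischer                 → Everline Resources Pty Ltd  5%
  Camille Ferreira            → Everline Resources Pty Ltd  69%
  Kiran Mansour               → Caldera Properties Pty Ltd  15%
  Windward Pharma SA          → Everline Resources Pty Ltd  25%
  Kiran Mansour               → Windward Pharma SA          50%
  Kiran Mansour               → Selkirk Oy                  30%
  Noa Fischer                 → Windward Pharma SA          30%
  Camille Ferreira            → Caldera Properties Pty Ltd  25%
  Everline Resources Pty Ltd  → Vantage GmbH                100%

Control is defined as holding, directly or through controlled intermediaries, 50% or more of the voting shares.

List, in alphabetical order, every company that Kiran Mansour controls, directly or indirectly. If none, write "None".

Windward Pharma SA

Kiran holds 50% of Windward, so Kiran controls Windward.
No other company's threshold is met.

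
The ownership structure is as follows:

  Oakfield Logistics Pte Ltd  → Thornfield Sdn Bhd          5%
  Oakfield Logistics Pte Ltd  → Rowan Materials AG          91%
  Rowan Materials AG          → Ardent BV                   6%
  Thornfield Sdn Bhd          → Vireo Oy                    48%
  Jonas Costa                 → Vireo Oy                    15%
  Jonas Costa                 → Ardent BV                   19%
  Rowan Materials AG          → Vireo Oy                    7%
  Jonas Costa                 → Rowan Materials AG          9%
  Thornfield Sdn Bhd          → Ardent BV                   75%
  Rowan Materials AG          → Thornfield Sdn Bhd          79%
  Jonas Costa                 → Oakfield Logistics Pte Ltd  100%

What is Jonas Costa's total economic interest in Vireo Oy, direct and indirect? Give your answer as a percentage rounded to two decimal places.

62.32%

Jonas reaches Vireo along 6 paths.
Direct stake: 15% = 15%.
Via Oakfield → Thornfield: 100% × 5% × 48% = 2.4%.
Via Rowan → Thornfield: 9% × 79% × 48% = 3.4128%.
Via Oakfield → Rowan → Thornfield: 100% × 91% × 79% × 48% = 34.5072%.
Via Rowan: 9% × 7% = 0.63%.
Via Oakfield → Rowan: 100% × 91% × 7% = 6.37%.
Total: 15% + 2.4% + 3.4128% + 34.5072% + 0.63% + 6.37% = 62.32%.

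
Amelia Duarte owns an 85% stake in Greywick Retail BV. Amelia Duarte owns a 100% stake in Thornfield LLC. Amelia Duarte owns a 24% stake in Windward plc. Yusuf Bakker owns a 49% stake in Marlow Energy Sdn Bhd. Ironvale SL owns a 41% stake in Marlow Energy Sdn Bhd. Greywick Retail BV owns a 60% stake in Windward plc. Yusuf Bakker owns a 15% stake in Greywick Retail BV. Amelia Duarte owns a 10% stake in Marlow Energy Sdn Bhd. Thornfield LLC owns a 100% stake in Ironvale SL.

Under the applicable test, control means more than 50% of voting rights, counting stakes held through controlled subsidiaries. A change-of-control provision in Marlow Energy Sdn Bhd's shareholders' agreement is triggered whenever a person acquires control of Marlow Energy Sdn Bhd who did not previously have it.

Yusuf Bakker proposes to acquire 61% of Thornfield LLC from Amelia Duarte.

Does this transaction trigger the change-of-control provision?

Yes

The purchase adds only to Yusuf's holdings (Amelia's stake shrinks), so Yusuf is the only person who could newly come to control Marlow.
Yusuf's largest direct stake is 49% in Marlow, which does not meet the threshold, so Yusuf controls no company.
In Marlow, Yusuf's side holds only 49%, not > 50%.
So before the transaction, Yusuf does not control Marlow.
After the purchase, Yusuf holds 61% of Thornfield directly, and Amelia's stake falls to 39%.
Yusuf holds 61% of Thornfield, so Yusuf controls Thornfield.
Thornfield holds 100% of Ironvale, so Yusuf controls Ironvale.
Ironvale and Yusuf together hold 41% + 49% = 90% of Marlow, so Yusuf controls Marlow.
Yusuf did not control Marlow before and does after, so the clause is triggered.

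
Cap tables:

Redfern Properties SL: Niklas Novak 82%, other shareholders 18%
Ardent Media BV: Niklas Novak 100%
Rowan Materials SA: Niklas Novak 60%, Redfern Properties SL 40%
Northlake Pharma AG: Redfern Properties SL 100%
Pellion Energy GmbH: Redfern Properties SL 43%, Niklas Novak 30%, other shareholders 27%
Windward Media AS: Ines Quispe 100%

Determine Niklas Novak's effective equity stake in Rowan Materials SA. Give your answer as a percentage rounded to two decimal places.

Niklas reaches Rowan along 2 paths.
Direct stake: 60% = 60%.
Via Redfern: 82% × 40% = 32.8%.
Total: 60% + 32.8% = 92.8%.
Rounded: 92.80%.

92.80%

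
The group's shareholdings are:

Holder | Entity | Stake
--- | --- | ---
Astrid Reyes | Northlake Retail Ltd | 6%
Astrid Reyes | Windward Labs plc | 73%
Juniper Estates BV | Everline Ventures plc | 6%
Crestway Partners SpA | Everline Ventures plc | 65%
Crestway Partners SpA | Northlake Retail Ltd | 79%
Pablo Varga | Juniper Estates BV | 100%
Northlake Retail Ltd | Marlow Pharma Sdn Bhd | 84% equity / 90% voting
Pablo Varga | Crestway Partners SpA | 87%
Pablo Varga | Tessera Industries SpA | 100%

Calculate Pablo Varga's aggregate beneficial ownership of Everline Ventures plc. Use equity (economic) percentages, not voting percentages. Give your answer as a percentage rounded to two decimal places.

62.55%

Pablo reaches Everline along 2 paths.
Via Crestway: 87% × 65% = 56.55%.
Via Juniper: 100% × 6% = 6%.
Total: 56.55% + 6% = 62.55%.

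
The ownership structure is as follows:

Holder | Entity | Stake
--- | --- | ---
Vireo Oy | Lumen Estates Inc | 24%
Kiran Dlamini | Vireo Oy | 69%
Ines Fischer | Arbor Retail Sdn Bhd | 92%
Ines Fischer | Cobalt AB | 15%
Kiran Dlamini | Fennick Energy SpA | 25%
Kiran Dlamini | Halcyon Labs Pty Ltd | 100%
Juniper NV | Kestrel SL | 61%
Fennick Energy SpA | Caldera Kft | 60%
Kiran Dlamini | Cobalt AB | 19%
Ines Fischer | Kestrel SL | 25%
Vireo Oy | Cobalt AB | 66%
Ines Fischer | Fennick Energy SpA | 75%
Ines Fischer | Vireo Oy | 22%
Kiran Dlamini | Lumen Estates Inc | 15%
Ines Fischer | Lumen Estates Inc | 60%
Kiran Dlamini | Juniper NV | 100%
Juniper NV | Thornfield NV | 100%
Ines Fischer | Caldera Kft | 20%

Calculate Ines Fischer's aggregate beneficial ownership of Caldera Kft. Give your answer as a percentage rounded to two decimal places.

Ines reaches Caldera along 2 paths.
Via Fennick: 75% × 60% = 45%.
Direct stake: 20% = 20%.
Total: 45% + 20% = 65%.
Rounded: 65.00%.

65.00%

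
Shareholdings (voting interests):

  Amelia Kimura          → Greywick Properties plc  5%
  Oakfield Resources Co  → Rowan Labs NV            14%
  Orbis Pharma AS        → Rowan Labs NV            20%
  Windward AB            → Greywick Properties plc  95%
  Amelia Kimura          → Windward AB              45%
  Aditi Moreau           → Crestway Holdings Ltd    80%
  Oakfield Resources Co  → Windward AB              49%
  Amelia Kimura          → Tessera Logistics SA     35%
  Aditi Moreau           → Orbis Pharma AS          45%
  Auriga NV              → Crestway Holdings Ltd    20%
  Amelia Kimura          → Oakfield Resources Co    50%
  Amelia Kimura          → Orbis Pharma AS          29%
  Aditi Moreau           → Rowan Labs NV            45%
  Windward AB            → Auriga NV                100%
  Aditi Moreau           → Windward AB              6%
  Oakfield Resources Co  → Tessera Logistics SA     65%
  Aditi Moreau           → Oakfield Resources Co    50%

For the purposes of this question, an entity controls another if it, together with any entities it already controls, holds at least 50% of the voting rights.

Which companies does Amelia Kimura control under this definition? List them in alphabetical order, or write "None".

Auriga NV, Greywick Properties plc, Oakfield Resources Co, Tessera Logistics SA, Windward AB

Amelia holds 50% of Oakfield, so Amelia controls Oakfield.
Amelia and Oakfield together hold 45% + 49% = 94% of Windward, so Amelia controls Windward.
Windward and Amelia together hold 95% + 5% = 100% of Greywick, so Amelia controls Greywick.
Windward holds 100% of Auriga, so Amelia controls Auriga.
Oakfield and Amelia together hold 65% + 35% = 100% of Tessera, so Amelia controls Tessera.
No other company's threshold is met.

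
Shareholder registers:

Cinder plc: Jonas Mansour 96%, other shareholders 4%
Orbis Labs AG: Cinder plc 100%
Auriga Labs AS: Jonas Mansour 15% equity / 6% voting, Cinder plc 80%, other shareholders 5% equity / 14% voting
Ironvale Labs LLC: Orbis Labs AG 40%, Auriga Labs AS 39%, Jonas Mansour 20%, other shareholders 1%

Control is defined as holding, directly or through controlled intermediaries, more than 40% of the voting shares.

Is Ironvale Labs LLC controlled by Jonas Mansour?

Yes

Jonas holds 96% of Cinder, so Jonas controls Cinder.
Cinder holds 100% of Orbis, so Jonas controls Orbis.
Jonas and Cinder together hold 6% + 80% = 86% of Auriga, so Jonas controls Auriga.
Orbis and Auriga and Jonas together hold 40% + 39% + 20% = 99% of Ironvale, so Jonas controls Ironvale.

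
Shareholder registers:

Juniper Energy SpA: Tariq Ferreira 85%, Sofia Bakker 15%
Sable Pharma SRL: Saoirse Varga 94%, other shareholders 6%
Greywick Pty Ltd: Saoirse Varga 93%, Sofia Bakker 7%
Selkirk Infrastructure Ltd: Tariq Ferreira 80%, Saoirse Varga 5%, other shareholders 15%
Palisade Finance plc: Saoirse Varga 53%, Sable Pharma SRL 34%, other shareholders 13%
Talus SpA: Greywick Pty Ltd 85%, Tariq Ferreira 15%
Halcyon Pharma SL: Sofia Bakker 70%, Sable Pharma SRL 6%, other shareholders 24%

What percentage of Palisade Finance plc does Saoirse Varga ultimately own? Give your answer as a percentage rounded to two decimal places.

Saoirse reaches Palisade along 2 paths.
Direct stake: 53% = 53%.
Via Sable: 94% × 34% = 31.96%.
Total: 53% + 31.96% = 84.96%.

84.96%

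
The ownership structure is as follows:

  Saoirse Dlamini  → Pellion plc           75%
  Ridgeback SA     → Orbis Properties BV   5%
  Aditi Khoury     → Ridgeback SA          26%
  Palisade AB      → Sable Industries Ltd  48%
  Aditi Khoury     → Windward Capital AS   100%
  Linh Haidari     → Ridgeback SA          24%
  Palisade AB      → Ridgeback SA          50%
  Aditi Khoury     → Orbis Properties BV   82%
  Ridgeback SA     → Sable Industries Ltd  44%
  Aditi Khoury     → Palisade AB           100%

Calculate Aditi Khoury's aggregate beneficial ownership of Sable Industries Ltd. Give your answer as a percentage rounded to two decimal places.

Aditi reaches Sable along 3 paths.
Via Palisade: 100% × 48% = 48%.
Via Palisade → Ridgeback: 100% × 50% × 44% = 22%.
Via Ridgeback: 26% × 44% = 11.44%.
Total: 48% + 22% + 11.44% = 81.44%.

81.44%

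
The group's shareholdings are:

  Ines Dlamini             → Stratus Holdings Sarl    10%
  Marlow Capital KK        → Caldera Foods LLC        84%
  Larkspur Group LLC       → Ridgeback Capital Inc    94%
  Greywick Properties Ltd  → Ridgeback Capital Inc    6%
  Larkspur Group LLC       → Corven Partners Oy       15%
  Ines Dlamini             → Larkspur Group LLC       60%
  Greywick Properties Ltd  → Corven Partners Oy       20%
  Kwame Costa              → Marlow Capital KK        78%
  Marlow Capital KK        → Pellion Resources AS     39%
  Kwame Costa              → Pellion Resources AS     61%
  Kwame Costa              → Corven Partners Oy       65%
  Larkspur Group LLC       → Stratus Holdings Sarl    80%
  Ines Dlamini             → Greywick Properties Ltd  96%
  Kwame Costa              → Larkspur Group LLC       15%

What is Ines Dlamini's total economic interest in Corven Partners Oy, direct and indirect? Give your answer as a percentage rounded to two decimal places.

28.20%

Ines reaches Corven along 2 paths.
Via Greywick: 96% × 20% = 19.2%.
Via Larkspur: 60% × 15% = 9%.
Total: 19.2% + 9% = 28.2%.
Rounded: 28.20%.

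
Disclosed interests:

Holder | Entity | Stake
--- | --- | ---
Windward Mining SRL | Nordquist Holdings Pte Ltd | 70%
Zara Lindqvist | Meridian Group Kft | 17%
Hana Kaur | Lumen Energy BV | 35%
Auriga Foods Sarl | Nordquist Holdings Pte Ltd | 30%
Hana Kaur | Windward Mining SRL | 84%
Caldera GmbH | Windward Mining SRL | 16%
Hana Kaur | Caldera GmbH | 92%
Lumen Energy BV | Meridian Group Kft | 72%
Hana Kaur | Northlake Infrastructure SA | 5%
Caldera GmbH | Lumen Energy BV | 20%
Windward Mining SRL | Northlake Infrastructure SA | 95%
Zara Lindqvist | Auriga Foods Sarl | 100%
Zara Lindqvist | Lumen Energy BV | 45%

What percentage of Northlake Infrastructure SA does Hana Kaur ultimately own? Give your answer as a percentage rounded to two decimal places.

98.78%

Hana reaches Northlake along 3 paths.
Via Windward: 84% × 95% = 79.8%.
Via Caldera → Windward: 92% × 16% × 95% = 13.984%.
Direct stake: 5% = 5%.
Total: 79.8% + 13.984% + 5% = 98.784%.
Rounded: 98.78%.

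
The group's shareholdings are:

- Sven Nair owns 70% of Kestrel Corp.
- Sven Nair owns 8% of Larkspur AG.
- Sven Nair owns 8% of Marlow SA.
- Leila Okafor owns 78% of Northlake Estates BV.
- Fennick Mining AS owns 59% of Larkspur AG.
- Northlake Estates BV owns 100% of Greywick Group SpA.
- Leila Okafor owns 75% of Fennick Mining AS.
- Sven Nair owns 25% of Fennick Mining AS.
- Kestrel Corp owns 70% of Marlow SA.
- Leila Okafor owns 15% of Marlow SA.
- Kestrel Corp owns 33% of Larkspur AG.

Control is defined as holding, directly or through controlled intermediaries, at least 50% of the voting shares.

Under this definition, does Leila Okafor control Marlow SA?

No

Leila holds 75% of Fennick, so Leila controls Fennick.
Leila holds 78% of Northlake, so Leila controls Northlake.
Northlake holds 100% of Greywick, so Leila controls Greywick.
Fennick holds 59% of Larkspur, so Leila controls Larkspur.
In Marlow, Leila's side holds only 15%, not ≥ 50%.
So Leila does not control Marlow.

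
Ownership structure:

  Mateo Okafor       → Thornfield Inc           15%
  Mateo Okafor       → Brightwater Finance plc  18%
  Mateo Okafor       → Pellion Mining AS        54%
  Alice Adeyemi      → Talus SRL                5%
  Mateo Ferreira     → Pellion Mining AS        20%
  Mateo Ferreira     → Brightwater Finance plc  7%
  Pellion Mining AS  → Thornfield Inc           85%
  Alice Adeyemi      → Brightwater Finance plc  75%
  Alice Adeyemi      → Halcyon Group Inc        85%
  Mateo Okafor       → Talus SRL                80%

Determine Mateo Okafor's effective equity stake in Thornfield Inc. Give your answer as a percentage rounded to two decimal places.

60.90%

Mateo Okafor reaches Thornfield along 2 paths.
Via Pellion: 54% × 85% = 45.9%.
Direct stake: 15% = 15%.
Total: 45.9% + 15% = 60.9%.
Rounded: 60.90%.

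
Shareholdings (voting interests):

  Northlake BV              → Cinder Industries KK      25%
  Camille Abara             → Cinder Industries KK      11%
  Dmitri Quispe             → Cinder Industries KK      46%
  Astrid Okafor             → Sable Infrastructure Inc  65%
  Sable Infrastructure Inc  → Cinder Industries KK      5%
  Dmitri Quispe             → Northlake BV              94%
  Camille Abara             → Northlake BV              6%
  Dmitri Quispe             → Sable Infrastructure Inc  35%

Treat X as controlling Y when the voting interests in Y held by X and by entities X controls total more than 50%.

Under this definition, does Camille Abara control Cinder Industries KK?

Camille's largest direct stake is 11% in Cinder, which does not meet the threshold, so Camille controls no company.
In Cinder, Camille's side holds only 11%, not > 50%.
So Camille does not control Cinder.

No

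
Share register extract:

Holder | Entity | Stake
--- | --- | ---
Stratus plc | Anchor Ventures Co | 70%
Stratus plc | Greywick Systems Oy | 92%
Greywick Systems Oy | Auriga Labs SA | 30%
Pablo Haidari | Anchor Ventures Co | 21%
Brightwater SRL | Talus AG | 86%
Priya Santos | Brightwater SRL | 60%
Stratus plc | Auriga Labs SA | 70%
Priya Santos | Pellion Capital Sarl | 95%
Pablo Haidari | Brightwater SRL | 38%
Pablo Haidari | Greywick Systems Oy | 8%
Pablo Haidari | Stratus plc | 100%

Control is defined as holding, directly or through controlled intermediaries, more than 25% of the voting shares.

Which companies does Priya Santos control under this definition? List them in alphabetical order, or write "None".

Priya holds 60% of Brightwater, so Priya controls Brightwater.
Priya holds 95% of Pellion, so Priya controls Pellion.
Brightwater holds 86% of Talus, so Priya controls Talus.
No other company's threshold is met.

Brightwater SRL, Pellion Capital Sarl, Talus AG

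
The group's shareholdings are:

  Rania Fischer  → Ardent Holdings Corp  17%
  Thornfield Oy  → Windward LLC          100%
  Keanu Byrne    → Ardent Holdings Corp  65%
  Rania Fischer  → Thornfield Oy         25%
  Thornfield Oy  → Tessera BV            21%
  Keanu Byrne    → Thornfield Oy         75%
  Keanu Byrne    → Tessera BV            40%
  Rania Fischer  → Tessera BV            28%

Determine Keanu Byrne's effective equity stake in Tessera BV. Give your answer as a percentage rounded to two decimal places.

Keanu reaches Tessera along 2 paths.
Direct stake: 40% = 40%.
Via Thornfield: 75% × 21% = 15.75%.
Total: 40% + 15.75% = 55.75%.

55.75%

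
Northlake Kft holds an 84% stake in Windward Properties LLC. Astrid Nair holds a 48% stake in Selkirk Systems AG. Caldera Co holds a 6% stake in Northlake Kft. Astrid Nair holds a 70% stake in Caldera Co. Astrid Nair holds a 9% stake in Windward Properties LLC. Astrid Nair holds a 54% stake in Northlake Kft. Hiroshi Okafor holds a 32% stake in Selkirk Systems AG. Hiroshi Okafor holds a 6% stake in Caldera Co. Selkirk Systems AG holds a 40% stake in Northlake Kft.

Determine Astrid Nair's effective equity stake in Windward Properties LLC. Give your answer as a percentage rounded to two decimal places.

Astrid reaches Windward along 4 paths.
Via Selkirk → Northlake: 48% × 40% × 84% = 16.128%.
Via Caldera → Northlake: 70% × 6% × 84% = 3.528%.
Via Northlake: 54% × 84% = 45.36%.
Direct stake: 9% = 9%.
Total: 16.128% + 3.528% + 45.36% + 9% = 74.016%.
Rounded: 74.02%.

74.02%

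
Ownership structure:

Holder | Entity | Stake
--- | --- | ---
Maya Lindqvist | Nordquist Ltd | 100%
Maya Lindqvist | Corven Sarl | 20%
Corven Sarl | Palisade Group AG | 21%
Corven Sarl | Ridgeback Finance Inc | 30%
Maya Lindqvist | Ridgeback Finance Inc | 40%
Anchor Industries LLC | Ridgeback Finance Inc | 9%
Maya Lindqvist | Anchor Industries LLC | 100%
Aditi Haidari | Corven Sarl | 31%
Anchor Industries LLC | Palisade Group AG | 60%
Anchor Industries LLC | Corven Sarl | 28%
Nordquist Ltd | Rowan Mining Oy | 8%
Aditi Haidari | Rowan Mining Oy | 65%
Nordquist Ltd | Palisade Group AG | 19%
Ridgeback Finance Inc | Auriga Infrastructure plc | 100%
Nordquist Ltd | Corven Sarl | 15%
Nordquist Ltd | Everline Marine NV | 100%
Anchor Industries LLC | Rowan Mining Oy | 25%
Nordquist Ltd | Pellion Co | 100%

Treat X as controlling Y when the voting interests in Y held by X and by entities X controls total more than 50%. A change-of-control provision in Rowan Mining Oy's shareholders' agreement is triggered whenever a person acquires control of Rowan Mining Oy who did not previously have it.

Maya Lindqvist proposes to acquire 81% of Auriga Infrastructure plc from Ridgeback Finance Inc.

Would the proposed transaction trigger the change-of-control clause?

No

The purchase adds only to Maya's holdings (Ridgeback's stake shrinks), so Maya is the only person who could newly come to control Rowan.
Maya holds 100% of Nordquist, so Maya controls Nordquist.
Maya holds 100% of Anchor, so Maya controls Anchor.
Anchor and Maya and Nordquist together hold 28% + 20% + 15% = 63% of Corven, so Maya controls Corven.
Nordquist and Anchor and Corven together hold 19% + 60% + 21% = 100% of Palisade, so Maya controls Palisade.
Anchor and Corven and Maya together hold 9% + 30% + 40% = 79% of Ridgeback, so Maya controls Ridgeback.
Ridgeback holds 100% of Auriga, so Maya controls Auriga.
Nordquist holds 100% of Everline, so Maya controls Everline.
Nordquist holds 100% of Pellion, so Maya controls Pellion.
In Rowan, Maya's side holds only 25% + 8% = 33%, not > 50%.
So before the transaction, Maya does not control Rowan.
After the purchase, Maya holds 81% of Auriga directly, and Ridgeback's stake falls to 19%.
Ridgeback and Maya together hold 19% + 81% = 100% of Auriga, so Maya controls Auriga.
After the transaction, Maya's side holds 25% + 8% = 33% of Rowan, not > 50%, so Maya still does not control Rowan.
No new person acquires control, so the clause is not triggered.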